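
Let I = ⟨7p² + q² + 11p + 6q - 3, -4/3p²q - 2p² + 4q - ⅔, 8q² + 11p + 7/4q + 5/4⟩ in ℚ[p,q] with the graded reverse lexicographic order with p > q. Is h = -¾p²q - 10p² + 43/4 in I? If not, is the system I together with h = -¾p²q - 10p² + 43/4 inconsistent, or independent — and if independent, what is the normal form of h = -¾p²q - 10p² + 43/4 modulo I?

First compute the reduced Gröbner basis of I by Buchberger's algorithm.
f_1 = 7p² + q² + 11p + 6q - 3, LT = p².
f_2 = -4/3p²q - 2p² + 4q - ⅔, LT = p²q.
f_3 = 8q² + 11p + 7/4q + 5/4, LT = q².

S(f_1,f_2): lcm = p²q. S = 1/7q³ - 3/2p² + 11/7pq + 6/7q² + 18/7q - ½.
  leading term q³: subtract (1/56q)·f_3 from 1/7q³ - 3/2p² + 11/7pq + 6/7q² + 18/7q - ½ → -3/2p² + 11/8pq + 185/224q² + 571/224q - ½
  leading term p²: subtract (-3/14)·f_1 from -3/2p² + 11/8pq + 185/224q² + 571/224q - ½ → 11/8pq + 233/224q² + 33/14p + 859/224q - 8/7
  leading term pq: no divisor's leading term divides it; move 11/8pq to the remainder.
  leading term q²: subtract (233/1792)·f_3 from 233/224q² + 33/14p + 859/224q - 8/7 → 1661/1792p + 25857/7168q - 9357/7168
  leading term p: no divisor's leading term divides it; move 1661/1792p to the remainder.
  leading term q: no divisor's leading term divides it; move 25857/7168q to the remainder.
  leading term 1: no divisor's leading term divides it; move -9357/7168 to the remainder.
  remainder 11/8pq + 1661/1792p + 25857/7168q - 9357/7168 ≠ 0; add k_4 = 11/8pq + 1661/1792p + 25857/7168q - 9357/7168 to the basis.

S(f_2,f_3): lcm = p²q². S = -11/8p³ + 41/32p²q - 5/32p² - 3q² + ½q.
  leading term p³: subtract (-11/56p)·f_1 from -11/8p³ + 41/32p²q - 5/32p² - 3q² + ½q → 41/32p²q + 11/56pq² + 449/224p² + 33/28pq - 3q² - 33/56p + ½q
  leading term p²q: subtract (41/224q)·f_1 from 41/32p²q + 11/56pq² + 449/224p² + 33/28pq - 3q² - 33/56p + ½q → 11/56pq² - 41/224q³ + 449/224p² - 187/224pq - 459/112q² - 33/56p + 235/224q
  leading term pq²: subtract (11/448p)·f_3 from 11/56pq² - 41/224q³ + 449/224p² - 187/224pq - 459/112q² - 33/56p + 235/224q → -41/224q³ + 111/64p² - 1573/1792pq - 459/112q² - 1111/1792p + 235/224q
  leading term q³: subtract (-41/1792q)·f_3 from -41/224q³ + 111/64p² - 1573/1792pq - 459/112q² - 1111/1792p + 235/224q → 111/64p² - 561/896pq - 29089/7168q² - 1111/1792p + 7725/7168q
  leading term p²: subtract (111/448)·f_1 from 111/64p² - 561/896pq - 29089/7168q² - 1111/1792p + 7725/7168q → -561/896pq - 30865/7168q² - 5995/1792p - 2931/7168q + 333/448
  leading term pq: subtract (-51/112)·k_4 from -561/896pq - 30865/7168q² - 5995/1792p - 2931/7168q + 333/448 → -30865/7168q² - 586729/200704p + 990435/802816q + 119529/802816
  leading term q²: subtract (-30865/57344)·f_3 from -30865/7168q² - 586729/200704p + 990435/802816q + 119529/802816 → 1203147/401408p + 3493255/1605632q + 1319333/1605632
  leading term p: no divisor's leading term divides it; move 1203147/401408p to the remainder.
  leading term q: no divisor's leading term divides it; move 3493255/1605632q to the remainder.
  leading term 1: no divisor's leading term divides it; move 1319333/1605632 to the remainder.
  remainder 1203147/401408p + 3493255/1605632q + 1319333/1605632 ≠ 0; add k_5 = 1203147/401408p + 3493255/1605632q + 1319333/1605632 to the basis.

S(f_1,k_4): lcm = p²q. S = 1/7q³ - 151/224p² - 10369/9856pq + 6/7q² + 9357/9856p - 3/7q.
  leading term q³: subtract (1/56q)·f_3 from 1/7q³ - 151/224p² - 10369/9856pq + 6/7q² + 9357/9856p - 3/7q → -151/224p² - 12305/9856pq + 185/224q² + 9357/9856p - 101/224q
  leading term p²: subtract (-151/1568)·f_1 from -151/224p² - 12305/9856pq + 185/224q² + 9357/9856p - 101/224q → -12305/9856pq + 723/784q² + 138583/68992p + 199/1568q - 453/1568
  leading term pq: subtract (-12305/13552)·k_4 from -12305/9856pq + 723/784q² + 138583/68992p + 199/1568q - 453/1568 → 723/784q² + 6292711/2207744p + 47214119/13877248q - 143202141/97140736
  leading term q²: subtract (723/6272)·f_3 from 723/784q² + 6292711/2207744p + 47214119/13877248q - 143202141/97140736 → 3493255/2207744p + 44414663/13877248q - 157199421/97140736
  leading term p: subtract (6986510/13234617)·k_5 from 3493255/2207744p + 44414663/13877248q - 157199421/97140736 → 170334122419/83007517824q - 170334122419/83007517824
  leading term q: no divisor's leading term divides it; move 170334122419/83007517824q to the remainder.
  leading term 1: no divisor's leading term divides it; move -170334122419/83007517824 to the remainder.
  remainder 170334122419/83007517824q - 170334122419/83007517824 ≠ 0; add k_6 = 170334122419/83007517824q - 170334122419/83007517824 to the basis.

The other S-polynomials (S(f_1,f_3), S(f_2,k_4), S(f_3,k_4), S(f_1,k_5), S(f_2,k_5), S(f_3,k_5), S(k_4,k_5), S(f_1,k_6), S(f_2,k_6), S(f_3,k_6), S(k_4,k_6), S(k_5,k_6)) all reduce to 0 modulo the current basis, so we have a Gröbner basis.
Inter-reduce: drop elements whose leading term is divisible by another's, tail-reduce, and make monic.
Reduced Gröbner basis: {p + 1, q - 1}.
Label its elements g_1 = p + 1, g_2 = q - 1.

Reduce h = -¾p²q - 10p² + 43/4 modulo G:
  leading term p²q: subtract (-¾pq)·g_1 from -¾p²q - 10p² + 43/4 → -10p² + ¾pq + 43/4
  leading term p²: subtract (-10p)·g_1 from -10p² + ¾pq + 43/4 → ¾pq + 10p + 43/4
  leading term pq: subtract (¾q)·g_1 from ¾pq + 10p + 43/4 → 10p - ¾q + 43/4
  leading term p: subtract (10)·g_1 from 10p - ¾q + 43/4 → -¾q + ¾
  leading term q: subtract (-¾)·g_2 from -¾q + ¾ → 0
  normal form = 0.
Since the normal form is 0, h ∈ I.

-¾p²q - 10p² + 43/4 lies in I (it reduces to 0).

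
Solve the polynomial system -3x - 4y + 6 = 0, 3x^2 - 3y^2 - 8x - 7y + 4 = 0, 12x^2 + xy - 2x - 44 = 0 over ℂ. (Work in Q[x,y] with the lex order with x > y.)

Compute a lex Gröbner basis by Buchberger's algorithm.
f_1 = -3x - 4y + 6, LT = x.
f_2 = 3x^2 - 8x - 3y^2 - 7y + 4, LT = x^2.
f_3 = 12x^2 + xy - 2x - 44, LT = x^2.

S(f_1,f_2): lcm = x^2. S = 4/3xy + 2/3x + y^2 + 7/3y - 4/3.
  reduce S modulo (f_1, f_2, f_3):
  remainder -7/9y^2 + 37/9y ≠ 0; add h_4 = -7/9y^2 + 37/9y to the basis.

S(f_1,f_3): lcm = x^2. S = 5/4xy - 11/6x + 11/3.
  reduce S modulo (f_1, f_2, f_3, h_4):
  remainder -487/126y ≠ 0; add h_5 = -487/126y to the basis.

The other S-polynomials (S(f_2,f_3), S(f_1,h_4), S(f_2,h_4), S(f_3,h_4), S(f_1,h_5), S(f_2,h_5), S(f_3,h_5), S(h_4,h_5)) all reduce to 0 modulo the current basis, so we have a Gröbner basis.
Inter-reduce: drop elements whose leading term is divisible by another's, tail-reduce, and make monic.
Reduced Gröbner basis: {x - 2, y}.

Elimination: the polynomial y lies in the elimination ideal for y, so y ∈ {0}. For each such y, the remaining basis elements (now univariate) give the rest of the solution.
  y = 0: the earlier basis element becomes x - 2 = 0, giving x = 2 — point (2, 0).
This is the nonlinear analogue of row-reducing a linear system.

{(2, 0)}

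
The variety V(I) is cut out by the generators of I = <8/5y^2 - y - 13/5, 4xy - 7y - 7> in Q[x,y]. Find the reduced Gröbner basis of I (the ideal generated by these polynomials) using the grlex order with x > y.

G = {y^2 - 5/8y - 13/8, x - 14/13y - 14/13}

f_1 = 8/5y^2 - y - 13/5, LT = y^2.
f_2 = 4xy - 7y - 7, LT = xy.

S(f_1,f_2): lcm = xy^2. S = -5/8xy + 7/4y^2 - 13/8x + 7/4y.
  leading term xy: subtract (-5/32)·f_2 from -5/8xy + 7/4y^2 - 13/8x + 7/4y → 7/4y^2 - 13/8x + 21/32y - 35/32
  leading term y^2: subtract (35/32)·f_1 from 7/4y^2 - 13/8x + 21/32y - 35/32 → -13/8x + 7/4y + 7/4
  leading term x: no divisor's leading term divides it; move -13/8x to the remainder.
  leading term y: no divisor's leading term divides it; move 7/4y to the remainder.
  leading term 1: no divisor's leading term divides it; move 7/4 to the remainder.
  remainder -13/8x + 7/4y + 7/4 ≠ 0; add g_3 = -13/8x + 7/4y + 7/4 to the basis.

The other S-polynomials (S(f_1,g_3), S(f_2,g_3)) all reduce to 0 modulo the current basis, so we have a Gröbner basis.
Inter-reduce: drop elements whose leading term is divisible by another's, tail-reduce, and make monic.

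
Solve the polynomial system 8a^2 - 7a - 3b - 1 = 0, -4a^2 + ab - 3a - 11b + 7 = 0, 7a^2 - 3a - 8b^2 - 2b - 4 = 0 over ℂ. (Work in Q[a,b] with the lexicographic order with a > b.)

Compute a lex Gröbner basis by Buchberger's algorithm.
f_1 = 8a^2 - 7a - 3b - 1, LT = a^2.
f_2 = -4a^2 + ab - 3a - 11b + 7, LT = a^2.
f_3 = 7a^2 - 3a - 8b^2 - 2b - 4, LT = a^2.

S(f_1,f_2): lcm = a^2. S = 1/4ab - 13/8a - 25/8b + 13/8.
  leading term ab: no divisor's leading term divides it; move 1/4ab to the remainder.
  leading term a: no divisor's leading term divides it; move -13/8a to the remainder.
  leading term b: no divisor's leading term divides it; move -25/8b to the remainder.
  leading term 1: no divisor's leading term divides it; move 13/8 to the remainder.
  remainder 1/4ab - 13/8a - 25/8b + 13/8 ≠ 0; add h_4 = 1/4ab - 13/8a - 25/8b + 13/8 to the basis.

S(f_1,f_3): lcm = a^2. S = -25/56a + 8/7b^2 - 5/56b + 25/56.
  leading term a: no divisor's leading term divides it; move -25/56a to the remainder.
  leading term b^2: no divisor's leading term divides it; move 8/7b^2 to the remainder.
  leading term b: no divisor's leading term divides it; move -5/56b to the remainder.
  leading term 1: no divisor's leading term divides it; move 25/56 to the remainder.
  remainder -25/56a + 8/7b^2 - 5/56b + 25/56 ≠ 0; add h_5 = -25/56a + 8/7b^2 - 5/56b + 25/56 to the basis.

S(f_1,h_4): lcm = a^2b. S = 13/2a^2 + 93/8ab - 13/2a - 3/8b^2 - 1/8b.
  leading term a^2: subtract (13/16)·f_1 from 13/2a^2 + 93/8ab - 13/2a - 3/8b^2 - 1/8b → 93/8ab - 13/16a - 3/8b^2 + 37/16b + 13/16
  leading term ab: subtract (93/2)·h_4 from 93/8ab - 13/16a - 3/8b^2 + 37/16b + 13/16 → 299/4a - 3/8b^2 + 1181/8b - 299/4
  leading term a: subtract (-4186/25)·h_5 from 299/4a - 3/8b^2 + 1181/8b - 299/4 → 38197/200b^2 + 5307/40b
  leading term b^2: no divisor's leading term divides it; move 38197/200b^2 to the remainder.
  leading term b: no divisor's leading term divides it; move 5307/40b to the remainder.
  remainder 38197/200b^2 + 5307/40b ≠ 0; add h_6 = 38197/200b^2 + 5307/40b to the basis.

S(f_3,h_4): lcm = a^2b. S = 13/2a^2 + 169/14ab - 13/2a - 8/7b^3 - 2/7b^2 - 4/7b.
  leading term a^2: subtract (13/16)·f_1 from 13/2a^2 + 169/14ab - 13/2a - 8/7b^3 - 2/7b^2 - 4/7b → 169/14ab - 13/16a - 8/7b^3 - 2/7b^2 + 209/112b + 13/16
  leading term ab: subtract (338/7)·h_4 from 169/14ab - 13/16a - 8/7b^3 - 2/7b^2 + 209/112b + 13/16 → 8697/112a - 8/7b^3 - 2/7b^2 + 17109/112b - 8697/112
  leading term a: subtract (-8697/50)·h_5 from 8697/112a - 8/7b^3 - 2/7b^2 + 17109/112b - 8697/112 → -8/7b^3 + 34738/175b^2 + 4803/35b
  leading term b^3: subtract (-1600/267379b)·h_6 from -8/7b^3 + 34738/175b^2 + 4803/35b → 1332194386/6684475b^2 + 4803/35b
  leading term b^2: subtract (10657555088/10213075663)·h_6 from 1332194386/6684475b^2 + 4803/35b → -12465338175/10213075663b
  leading term b: no divisor's leading term divides it; move -12465338175/10213075663b to the remainder.
  remainder -12465338175/10213075663b ≠ 0; add h_7 = -12465338175/10213075663b to the basis.

The other S-polynomials (S(f_2,f_3), S(f_2,h_4), S(f_1,h_5), S(f_2,h_5), S(f_3,h_5), S(h_4,h_5), S(f_1,h_6), S(f_2,h_6), S(f_3,h_6), S(h_4,h_6), S(h_5,h_6), S(f_1,h_7), S(f_2,h_7), S(f_3,h_7), S(h_4,h_7), S(h_5,h_7), S(h_6,h_7)) all reduce to 0 modulo the current basis, so we have a Gröbner basis.
Inter-reduce: drop elements whose leading term is divisible by another's, tail-reduce, and make monic.
Reduced Gröbner basis: {a - 1, b}.

The lex basis is triangular: the last element involves only b. Solving b = 0 gives b ∈ {0}; substituting each value into the earlier elements determines the remaining variables.
  b = 0: the earlier basis element becomes a - 1 = 0, giving a = 1 — point (1, 0).

{(1, 0)}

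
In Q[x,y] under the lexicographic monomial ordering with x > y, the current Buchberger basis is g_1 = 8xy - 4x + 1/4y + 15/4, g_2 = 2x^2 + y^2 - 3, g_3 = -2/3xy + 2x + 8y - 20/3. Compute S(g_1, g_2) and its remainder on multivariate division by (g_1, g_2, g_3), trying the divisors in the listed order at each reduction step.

lcm(LM(g_1), LM(g_2)) = x^2y.
S = (lcm/LT(g_1))·g_1 − (lcm/LT(g_2))·g_2 = -1/2x^2 + 1/32xy + 15/32x - 1/2y^3 + 3/2y.
Reduce S modulo (g_1, g_2, g_3) in that order:
  leading term x^2: subtract (-1/4)·g_2 from -1/2x^2 + 1/32xy + 15/32x - 1/2y^3 + 3/2y → 1/32xy + 15/32x - 1/2y^3 + 1/4y^2 + 3/2y - 3/4
  leading term xy: subtract (1/256)·g_1 from 1/32xy + 15/32x - 1/2y^3 + 1/4y^2 + 3/2y - 3/4 → 31/64x - 1/2y^3 + 1/4y^2 + 1535/1024y - 783/1024
  leading term x: no divisor's leading term divides it; move 31/64x to the remainder.
  leading term y^3: no divisor's leading term divides it; move -1/2y^3 to the remainder.
  leading term y^2: no divisor's leading term divides it; move 1/4y^2 to the remainder.
  leading term y: no divisor's leading term divides it; move 1535/1024y to the remainder.
  leading term 1: no divisor's leading term divides it; move -783/1024 to the remainder.
The remainder 31/64x - 1/2y^3 + 1/4y^2 + 1535/1024y - 783/1024 is nonzero, so it would be added as the next basis element.
This is the inner loop of Buchberger's algorithm — each nonzero remainder becomes a new basis element.

S(g_1, g_2) = -1/2x^2 + 1/32xy + 15/32x - 1/2y^3 + 3/2y; remainder on division = 31/64x - 1/2y^3 + 1/4y^2 + 1535/1024y - 783/1024.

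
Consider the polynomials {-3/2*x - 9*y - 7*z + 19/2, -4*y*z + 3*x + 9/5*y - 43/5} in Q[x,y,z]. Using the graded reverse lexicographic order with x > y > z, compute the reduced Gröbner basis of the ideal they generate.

f_1 = -3/2*x - 9*y - 7*z + 19/2, LT = x.
f_2 = -4*y*z + 3*x + 9/5*y - 43/5, LT = y*z.

The S-polynomials (S(f_1,f_2)) all reduce to 0 modulo the current basis, so we have a Gröbner basis.

G = {y*z + 81/20*y + 7/2*z - 13/5, x + 6*y + 14/3*z - 19/3}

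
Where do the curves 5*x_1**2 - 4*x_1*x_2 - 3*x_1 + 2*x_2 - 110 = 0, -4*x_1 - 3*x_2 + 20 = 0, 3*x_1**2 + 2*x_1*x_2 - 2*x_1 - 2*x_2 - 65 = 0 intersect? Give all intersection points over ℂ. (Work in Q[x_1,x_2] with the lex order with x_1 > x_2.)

{(5, 0)}

Compute a lex Gröbner basis by Buchberger's algorithm.
f_1 = 5*x_1**2 - 4*x_1*x_2 - 3*x_1 + 2*x_2 - 110, LT = x_1**2.
f_2 = -4*x_1 - 3*x_2 + 20, LT = x_1.
f_3 = 3*x_1**2 + 2*x_1*x_2 - 2*x_1 - 2*x_2 - 65, LT = x_1**2.

S(f_1,f_2): lcm = x_1**2. S = -31/20*x_1*x_2 + 22/5*x_1 + 2/5*x_2 - 22.
  leading term x_1*x_2: subtract (31/80*x_2)·f_2 from -31/20*x_1*x_2 + 22/5*x_1 + 2/5*x_2 - 22 → 22/5*x_1 + 93/80*x_2**2 - 147/20*x_2 - 22
  leading term x_1: subtract (-11/10)·f_2 from 22/5*x_1 + 93/80*x_2**2 - 147/20*x_2 - 22 → 93/80*x_2**2 - 213/20*x_2
  leading term x_2**2: no divisor's leading term divides it; move 93/80*x_2**2 to the remainder.
  leading term x_2: no divisor's leading term divides it; move -213/20*x_2 to the remainder.
  remainder 93/80*x_2**2 - 213/20*x_2 ≠ 0; add h_4 = 93/80*x_2**2 - 213/20*x_2 to the basis.

S(f_1,f_3): lcm = x_1**2. S = -22/15*x_1*x_2 + 1/15*x_1 + 16/15*x_2 - 1/3.
  leading term x_1*x_2: subtract (11/30*x_2)·f_2 from -22/15*x_1*x_2 + 1/15*x_1 + 16/15*x_2 - 1/3 → 1/15*x_1 + 11/10*x_2**2 - 94/15*x_2 - 1/3
  leading term x_1: subtract (-1/60)·f_2 from 1/15*x_1 + 11/10*x_2**2 - 94/15*x_2 - 1/3 → 11/10*x_2**2 - 379/60*x_2
  leading term x_2**2: subtract (88/93)·h_4 from 11/10*x_2**2 - 379/60*x_2 → 1399/372*x_2
  leading term x_2: no divisor's leading term divides it; move 1399/372*x_2 to the remainder.
  remainder 1399/372*x_2 ≠ 0; add h_5 = 1399/372*x_2 to the basis.

The other S-polynomials (S(f_2,f_3), S(f_1,h_4), S(f_2,h_4), S(f_3,h_4), S(f_1,h_5), S(f_2,h_5), S(f_3,h_5), S(h_4,h_5)) all reduce to 0 modulo the current basis, so we have a Gröbner basis.
Inter-reduce: drop elements whose leading term is divisible by another's, tail-reduce, and make monic.
Reduced Gröbner basis: {x_1 - 5, x_2}.

Since the basis is lex-ordered, x_2 is univariate in x_2. Its roots are {0}. Back-substituting each root into the other basis elements fixes the other coordinates.
  x_2 = 0: the earlier basis element becomes x_1 - 5 = 0, giving x_1 = 5 — point (5, 0).
This is the nonlinear analogue of row-reducing a linear system.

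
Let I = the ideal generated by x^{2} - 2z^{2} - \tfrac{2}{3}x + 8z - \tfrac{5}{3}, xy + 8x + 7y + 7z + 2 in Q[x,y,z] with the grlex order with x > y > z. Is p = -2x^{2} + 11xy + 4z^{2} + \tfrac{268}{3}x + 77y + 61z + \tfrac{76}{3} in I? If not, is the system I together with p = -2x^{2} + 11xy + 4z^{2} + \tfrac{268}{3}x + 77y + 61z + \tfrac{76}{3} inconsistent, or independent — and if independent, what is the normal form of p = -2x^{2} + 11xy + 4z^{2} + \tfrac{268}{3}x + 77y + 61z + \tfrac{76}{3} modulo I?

First compute the reduced Gröbner basis of I by Buchberger's algorithm.
f_1 = x^{2} - 2z^{2} - \tfrac{2}{3}x + 8z - \tfrac{5}{3}, LT = x^{2}.
f_2 = xy + 8x + 7y + 7z + 2, LT = xy.

S(f_1,f_2): lcm = x^{2}y. S = -2yz^{2} - 8x^{2} - \tfrac{23}{3}xy - 7xz + 8yz - 2x - \tfrac{5}{3}y.
  leading term yz^{2}: no divisor's leading term divides it; move -2yz^{2} to the remainder.
  leading term x^{2}: subtract (-8)·f_1 from -8x^{2} - \tfrac{23}{3}xy - 7xz + 8yz - 2x - \tfrac{5}{3}y → -\tfrac{23}{3}xy - 7xz + 8yz - 16z^{2} - \tfrac{22}{3}x - \tfrac{5}{3}y + 64z - \tfrac{40}{3}
  leading term xy: subtract (-\tfrac{23}{3})·f_2 from -\tfrac{23}{3}xy - 7xz + 8yz - 16z^{2} - \tfrac{22}{3}x - \tfrac{5}{3}y + 64z - \tfrac{40}{3} → -7xz + 8yz - 16z^{2} + 54x + 52y + \tfrac{353}{3}z + 2
  leading term xz: no divisor's leading term divides it; move -7xz to the remainder.
  leading term yz: no divisor's leading term divides it; move 8yz to the remainder.
  leading term z^{2}: no divisor's leading term divides it; move -16z^{2} to the remainder.
  leading term x: no divisor's leading term divides it; move 54x to the remainder.
  leading term y: no divisor's leading term divides it; move 52y to the remainder.
  leading term z: no divisor's leading term divides it; move \tfrac{353}{3}z to the remainder.
  leading term 1: no divisor's leading term divides it; move 2 to the remainder.
  remainder -2yz^{2} - 7xz + 8yz - 16z^{2} + 54x + 52y + \tfrac{353}{3}z + 2 ≠ 0; add h_3 = -2yz^{2} - 7xz + 8yz - 16z^{2} + 54x + 52y + \tfrac{353}{3}z + 2 to the basis.

The other S-polynomials (S(f_1,h_3), S(f_2,h_3)) all reduce to 0 modulo the current basis, so we have a Gröbner basis.
Inter-reduce: drop elements whose leading term is divisible by another's, tail-reduce, and make monic.
Reduced Gröbner basis: {yz^{2} + \tfrac{7}{2}xz - 4yz + 8z^{2} - 27x - 26y - \tfrac{353}{6}z - 1, x^{2} - 2z^{2} - \tfrac{2}{3}x + 8z - \tfrac{5}{3}, xy + 8x + 7y + 7z + 2}.
Label its elements g_1 = yz^{2} + \tfrac{7}{2}xz - 4yz + 8z^{2} - 27x - 26y - \tfrac{353}{6}z - 1, g_2 = x^{2} - 2z^{2} - \tfrac{2}{3}x + 8z - \tfrac{5}{3}, g_3 = xy + 8x + 7y + 7z + 2.

Reduce p = -2x^{2} + 11xy + 4z^{2} + \tfrac{268}{3}x + 77y + 61z + \tfrac{76}{3} modulo G:
  leading term x^{2}: subtract (-2)·g_2 from -2x^{2} + 11xy + 4z^{2} + \tfrac{268}{3}x + 77y + 61z + \tfrac{76}{3} → 11xy + 88x + 77y + 77z + 22
  leading term xy: subtract (11)·g_3 from 11xy + 88x + 77y + 77z + 22 → 0
  normal form = 0.
Since the normal form is 0, p ∈ I.

-2x^{2} + 11xy + 4z^{2} + \tfrac{268}{3}x + 77y + 61z + \tfrac{76}{3} lies in I (it reduces to 0).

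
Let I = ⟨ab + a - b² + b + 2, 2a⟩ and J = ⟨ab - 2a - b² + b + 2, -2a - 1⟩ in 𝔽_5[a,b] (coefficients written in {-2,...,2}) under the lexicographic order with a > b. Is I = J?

No, the ideals differ.

For a fixed monomial order, each ideal has a unique reduced Gröbner basis; comparing bases decides equality.
Buchberger on the first generating set:
f_1 = ab + a - b² + b + 2, LT = ab.
f_2 = 2a, LT = a.

S(f_1,f_2): lcm = ab. S = a - b² + b + 2.
  leading term a: subtract (-2)·f_2 from a - b² + b + 2 → -b² + b + 2
  leading term b²: no divisor's leading term divides it; move -b² to the remainder.
  leading term b: no divisor's leading term divides it; move b to the remainder.
  leading term 1: no divisor's leading term divides it; move 2 to the remainder.
  remainder -b² + b + 2 ≠ 0; add g_3 = -b² + b + 2 to the basis.

The other S-polynomials (S(f_1,g_3), S(f_2,g_3)) all reduce to 0 modulo the current basis, so we have a Gröbner basis.
Inter-reduce: drop elements whose leading term is divisible by another's, tail-reduce, and make monic.
Reduced Gröbner basis: {a, b² - b - 2}.

Buchberger on the second generating set:
h_1 = ab - 2a - b² + b + 2, LT = ab.
h_2 = -2a - 1, LT = a.

S(h_1,h_2): lcm = ab. S = -2a - b² - 2b + 2.
  leading term a: subtract (1)·h_2 from -2a - b² - 2b + 2 → -b² - 2b - 2
  leading term b²: no divisor's leading term divides it; move -b² to the remainder.
  leading term b: no divisor's leading term divides it; move -2b to the remainder.
  leading term 1: no divisor's leading term divides it; move -2 to the remainder.
  remainder -b² - 2b - 2 ≠ 0; add k_3 = -b² - 2b - 2 to the basis.

The other S-polynomials (S(h_1,k_3), S(h_2,k_3)) all reduce to 0 modulo the current basis, so we have a Gröbner basis.
Inter-reduce: drop elements whose leading term is divisible by another's, tail-reduce, and make monic.
Reduced Gröbner basis: {a - 2, b² + 2b + 2}.

These differ, so the ideals are not equal.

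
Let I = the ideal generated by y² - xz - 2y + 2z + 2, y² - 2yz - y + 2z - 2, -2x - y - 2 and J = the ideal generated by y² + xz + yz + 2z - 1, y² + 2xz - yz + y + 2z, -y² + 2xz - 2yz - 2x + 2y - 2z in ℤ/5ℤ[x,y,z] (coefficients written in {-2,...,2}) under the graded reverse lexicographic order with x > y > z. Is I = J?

For a fixed monomial order, each ideal has a unique reduced Gröbner basis; comparing bases decides equality.
Buchberger on the first generating set:
f_1 = y² - xz - 2y + 2z + 2, LT = y².
f_2 = y² - 2yz - y + 2z - 2, LT = y².
f_3 = -2x - y - 2, LT = x.

S(f_1,f_2): lcm = y². S = -xz + 2yz - y - 1.
  leading term xz: subtract (-2z)·f_3 from -xz + 2yz - y - 1 → -y + z - 1
  leading term y: no divisor's leading term divides it; move -y to the remainder.
  leading term z: no divisor's leading term divides it; move z to the remainder.
  leading term 1: no divisor's leading term divides it; move -1 to the remainder.
  remainder -y + z - 1 ≠ 0; add g_4 = -y + z - 1 to the basis.

S(f_1,f_3): leading monomials are coprime, so the S-polynomial reduces to 0 (Buchberger's first criterion).
S(f_2,f_3): leading monomials are coprime, so the S-polynomial reduces to 0 (Buchberger's first criterion).
S(f_1,g_4): lcm = y². S = -xz + yz + 2y + 2z + 2.
  leading term xz: subtract (-2z)·f_3 from -xz + yz + 2y + 2z + 2 → -yz + 2y - 2z + 2
  leading term yz: subtract (z)·g_4 from -yz + 2y - 2z + 2 → -z² + 2y - z + 2
  leading term z²: no divisor's leading term divides it; move -z² to the remainder.
  leading term y: subtract (-2)·g_4 from 2y - z + 2 → z
  leading term z: no divisor's leading term divides it; move z to the remainder.
  remainder -z² + z ≠ 0; add g_5 = -z² + z to the basis.

S(f_2,g_4): lcm = y². S = -yz - 2y + 2z - 2.
  leading term yz: subtract (z)·g_4 from -yz - 2y + 2z - 2 → -z² - 2y - 2z - 2
  leading term z²: subtract (1)·g_5 from -z² - 2y - 2z - 2 → -2y + 2z - 2
  leading term y: subtract (2)·g_4 from -2y + 2z - 2 → 0
  remainder 0.

S(f_3,g_4): leading monomials are coprime, so the S-polynomial reduces to 0 (Buchberger's first criterion).
S(f_1,g_5): leading monomials are coprime, so the S-polynomial reduces to 0 (Buchberger's first criterion).
S(f_2,g_5): leading monomials are coprime, so the S-polynomial reduces to 0 (Buchberger's first criterion).
S(f_3,g_5): leading monomials are coprime, so the S-polynomial reduces to 0 (Buchberger's first criterion).
S(g_4,g_5): leading monomials are coprime, so the S-polynomial reduces to 0 (Buchberger's first criterion).
Every S-polynomial of the final basis reduces to 0, so we have a Gröbner basis.
Inter-reduce: drop elements whose leading term is divisible by another's, tail-reduce, and make monic.
Reduced Gröbner basis: {z² - z, x - 2z - 2, y - z + 1}.

Buchberger on the second generating set:
h_1 = y² + xz + yz + 2z - 1, LT = y².
h_2 = y² + 2xz - yz + y + 2z, LT = y².
h_3 = -y² + 2xz - 2yz - 2x + 2y - 2z, LT = y².

S(h_1,h_2): lcm = y². S = -xz + 2yz - y - 1.
  leading term xz: no divisor's leading term divides it; move -xz to the remainder.
  leading term yz: no divisor's leading term divides it; move 2yz to the remainder.
  leading term y: no divisor's leading term divides it; move -y to the remainder.
  leading term 1: no divisor's leading term divides it; move -1 to the remainder.
  remainder -xz + 2yz - y - 1 ≠ 0; add k_4 = -xz + 2yz - y - 1 to the basis.

S(h_1,h_3): lcm = y². S = -2xz - yz - 2x + 2y - 1.
  leading term xz: subtract (2)·k_4 from -2xz - yz - 2x + 2y - 1 → -2x - y + 1
  leading term x: no divisor's leading term divides it; move -2x to the remainder.
  leading term y: no divisor's leading term divides it; move -y to the remainder.
  leading term 1: no divisor's leading term divides it; move 1 to the remainder.
  remainder -2x - y + 1 ≠ 0; add k_5 = -2x - y + 1 to the basis.

S(h_2,h_3): lcm = y². S = -xz + 2yz - 2x - 2y.
  leading term xz: subtract (1)·k_4 from -xz + 2yz - 2x - 2y → -2x - y + 1
  leading term x: subtract (1)·k_5 from -2x - y + 1 → 0
  remainder 0.

S(h_1,k_4): leading monomials are coprime, so the S-polynomial reduces to 0 (Buchberger's first criterion).
S(h_2,k_4): leading monomials are coprime, so the S-polynomial reduces to 0 (Buchberger's first criterion).
S(h_3,k_4): leading monomials are coprime, so the S-polynomial reduces to 0 (Buchberger's first criterion).
S(h_1,k_5): leading monomials are coprime, so the S-polynomial reduces to 0 (Buchberger's first criterion).
S(h_2,k_5): leading monomials are coprime, so the S-polynomial reduces to 0 (Buchberger's first criterion).
S(h_3,k_5): leading monomials are coprime, so the S-polynomial reduces to 0 (Buchberger's first criterion).
S(k_4,k_5): lcm = xz. S = y - 2z + 1.
  leading term y: no divisor's leading term divides it; move y to the remainder.
  leading term z: no divisor's leading term divides it; move -2z to the remainder.
  leading term 1: no divisor's leading term divides it; move 1 to the remainder.
  remainder y - 2z + 1 ≠ 0; add k_6 = y - 2z + 1 to the basis.

S(h_1,k_6): lcm = y². S = xz - 2yz - y + 2z - 1.
  leading term xz: subtract (-1)·k_4 from xz - 2yz - y + 2z - 1 → -2y + 2z - 2
  leading term y: subtract (-2)·k_6 from -2y + 2z - 2 → -2z
  leading term z: no divisor's leading term divides it; move -2z to the remainder.
  remainder -2z ≠ 0; add k_7 = -2z to the basis.

S(h_2,k_6): lcm = y². S = 2xz + yz + 2z.
  leading term xz: subtract (-2)·k_4 from 2xz + yz + 2z → -2y + 2z - 2
  leading term y: subtract (-2)·k_6 from -2y + 2z - 2 → -2z
  leading term z: subtract (1)·k_7 from -2z → 0
  remainder 0.

S(h_3,k_6): lcm = y². S = -2xz - yz + 2x + 2y + 2z.
  leading term xz: subtract (2)·k_4 from -2xz - yz + 2x + 2y + 2z → 2x - y + 2z + 2
  leading term x: subtract (-1)·k_5 from 2x - y + 2z + 2 → -2y + 2z - 2
  leading term y: subtract (-2)·k_6 from -2y + 2z - 2 → -2z
  leading term z: subtract (1)·k_7 from -2z → 0
  remainder 0.

S(k_4,k_6): leading monomials are coprime, so the S-polynomial reduces to 0 (Buchberger's first criterion).
S(k_5,k_6): leading monomials are coprime, so the S-polynomial reduces to 0 (Buchberger's first criterion).
S(h_1,k_7): leading monomials are coprime, so the S-polynomial reduces to 0 (Buchberger's first criterion).
S(h_2,k_7): leading monomials are coprime, so the S-polynomial reduces to 0 (Buchberger's first criterion).
S(h_3,k_7): leading monomials are coprime, so the S-polynomial reduces to 0 (Buchberger's first criterion).
S(k_4,k_7): lcm = xz. S = -2yz + y + 1.
  leading term yz: subtract (-2z)·k_6 from -2yz + y + 1 → z² + y + 2z + 1
  leading term z²: subtract (2z)·k_7 from z² + y + 2z + 1 → y + 2z + 1
  leading term y: subtract (1)·k_6 from y + 2z + 1 → -z
  leading term z: subtract (-2)·k_7 from -z → 0
  remainder 0.

S(k_5,k_7): leading monomials are coprime, so the S-polynomial reduces to 0 (Buchberger's first criterion).
S(k_6,k_7): leading monomials are coprime, so the S-polynomial reduces to 0 (Buchberger's first criterion).
Every S-polynomial of the final basis reduces to 0, so we have a Gröbner basis.
Inter-reduce: drop elements whose leading term is divisible by another's, tail-reduce, and make monic.
Reduced Gröbner basis: {x - 1, y + 1, z}.

The bases are distinct; the ideals are different.

No, the ideals differ.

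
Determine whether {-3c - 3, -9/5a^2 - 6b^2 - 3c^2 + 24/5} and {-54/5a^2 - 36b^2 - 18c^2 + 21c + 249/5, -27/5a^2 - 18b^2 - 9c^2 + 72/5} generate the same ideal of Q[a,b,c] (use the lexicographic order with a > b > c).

Two ideals are equal iff their reduced Gröbner bases coincide (the reduced basis is unique for a fixed ordering).
Buchberger on the first generating set:
f_1 = -3c - 3, LT = c.
f_2 = -9/5a^2 - 6b^2 - 3c^2 + 24/5, LT = a^2.

The S-polynomials (S(f_1,f_2)) all reduce to 0 modulo the current basis, so we have a Gröbner basis.
Inter-reduce: drop elements whose leading term is divisible by another's, tail-reduce, and make monic.
Reduced Gröbner basis: {a^2 + 10/3b^2 - 1, c + 1}.

Buchberger on the second generating set:
h_1 = -54/5a^2 - 36b^2 - 18c^2 + 21c + 249/5, LT = a^2.
h_2 = -27/5a^2 - 18b^2 - 9c^2 + 72/5, LT = a^2.

S(h_1,h_2): lcm = a^2. S = -35/18c - 35/18.
  leading term c: no divisor's leading term divides it; move -35/18c to the remainder.
  leading term 1: no divisor's leading term divides it; move -35/18 to the remainder.
  remainder -35/18c - 35/18 ≠ 0; add k_3 = -35/18c - 35/18 to the basis.

The other S-polynomials (S(h_1,k_3), S(h_2,k_3)) all reduce to 0 modulo the current basis, so we have a Gröbner basis.
Inter-reduce: drop elements whose leading term is divisible by another's, tail-reduce, and make monic.
Reduced Gröbner basis: {a^2 + 10/3b^2 - 1, c + 1}.

Same reduced basis, so the two generating sets span the same ideal.

Yes, the ideals are equal.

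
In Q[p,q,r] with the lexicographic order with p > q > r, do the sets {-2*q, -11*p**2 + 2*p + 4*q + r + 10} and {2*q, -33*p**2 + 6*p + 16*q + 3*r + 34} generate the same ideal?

No, the ideals differ.

Since reduced Gröbner bases are canonical representatives of ideals under a given ordering, it suffices to compute and compare them.
Buchberger on the first generating set:
f_1 = -2*q, LT = q.
f_2 = -11*p**2 + 2*p + 4*q + r + 10, LT = p**2.

The S-polynomials (S(f_1,f_2)) all reduce to 0 modulo the current basis, so we have a Gröbner basis.
Inter-reduce: drop elements whose leading term is divisible by another's, tail-reduce, and make monic.
Reduced Gröbner basis: {p**2 - 2/11*p - 1/11*r - 10/11, q}.

Buchberger on the second generating set:
h_1 = 2*q, LT = q.
h_2 = -33*p**2 + 6*p + 16*q + 3*r + 34, LT = p**2.

The S-polynomials (S(h_1,h_2)) all reduce to 0 modulo the current basis, so we have a Gröbner basis.
Inter-reduce: drop elements whose leading term is divisible by another's, tail-reduce, and make monic.
Reduced Gröbner basis: {p**2 - 2/11*p - 1/11*r - 34/33, q}.

These differ, so the ideals are not equal.
The same test decides containment: I ⊆ J iff every generator of I reduces to 0 modulo a Gröbner basis of J.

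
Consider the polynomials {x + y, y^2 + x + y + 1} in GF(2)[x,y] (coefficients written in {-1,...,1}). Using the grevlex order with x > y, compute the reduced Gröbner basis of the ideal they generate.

G = {y^2 + 1, x + y}

The reduced Gröbner basis is the canonical form of the ideal for this ordering.

f_1 = x + y, LT = x.
f_2 = y^2 + x + y + 1, LT = y^2.

The S-polynomials (S(f_1,f_2)) all reduce to 0 modulo the current basis, so we have a Gröbner basis.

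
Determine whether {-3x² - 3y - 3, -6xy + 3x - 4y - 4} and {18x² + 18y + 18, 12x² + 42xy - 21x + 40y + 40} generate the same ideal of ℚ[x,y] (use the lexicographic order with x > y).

Two ideals are equal iff their reduced Gröbner bases coincide (the reduced basis is unique for a fixed ordering).
Buchberger on the first generating set:
f_1 = -3x² - 3y - 3, LT = x².
f_2 = -6xy + 3x - 4y - 4, LT = xy.

S(f_1,f_2): lcm = x²y. S = ½x² - ⅔xy - ⅔x + y² + y.
  reduce S modulo (f_1, f_2):
  remainder -x + y² + 17/18y - 1/18 ≠ 0; add g_3 = -x + y² + 17/18y - 1/18 to the basis.

S(f_2,g_3): lcm = xy. S = -½x + y³ + 17/18y² + 11/18y + ⅔.
  reduce S modulo (f_1, f_2, g_3):
  remainder y³ + 4/9y² + 5/36y + 25/36 ≠ 0; add g_4 = y³ + 4/9y² + 5/36y + 25/36 to the basis.

The other S-polynomials (S(f_1,g_3), S(f_1,g_4), S(f_2,g_4), S(g_3,g_4)) all reduce to 0 modulo the current basis, so we have a Gröbner basis.
Inter-reduce: drop elements whose leading term is divisible by another's, tail-reduce, and make monic.
Reduced Gröbner basis: {x - y² - 17/18y + 1/18, y³ + 4/9y² + 5/36y + 25/36}.

Buchberger on the second generating set:
h_1 = 18x² + 18y + 18, LT = x².
h_2 = 12x² + 42xy - 21x + 40y + 40, LT = x².

S(h_1,h_2): lcm = x². S = -7/2xy + 7/4x - 7/3y - 7/3.
  reduce S modulo (h_1, h_2):
  remainder -7/2xy + 7/4x - 7/3y - 7/3 ≠ 0; add k_3 = -7/2xy + 7/4x - 7/3y - 7/3 to the basis.

S(h_1,k_3): lcm = x²y. S = ½x² - ⅔xy - ⅔x + y² + y.
  reduce S modulo (h_1, h_2, k_3):
  remainder -x + y² + 17/18y - 1/18 ≠ 0; add k_4 = -x + y² + 17/18y - 1/18 to the basis.

S(k_3,k_4): lcm = xy. S = -½x + y³ + 17/18y² + 11/18y + ⅔.
  reduce S modulo (h_1, h_2, k_3, k_4):
  remainder y³ + 4/9y² + 5/36y + 25/36 ≠ 0; add k_5 = y³ + 4/9y² + 5/36y + 25/36 to the basis.

The other S-polynomials (S(h_2,k_3), S(h_1,k_4), S(h_2,k_4), S(h_1,k_5), S(h_2,k_5), S(k_3,k_5), S(k_4,k_5)) all reduce to 0 modulo the current basis, so we have a Gröbner basis.
Inter-reduce: drop elements whose leading term is divisible by another's, tail-reduce, and make monic.
Reduced Gröbner basis: {x - y² - 17/18y + 1/18, y³ + 4/9y² + 5/36y + 25/36}.

Same reduced basis, so the two generating sets span the same ideal.

Yes, the ideals are equal.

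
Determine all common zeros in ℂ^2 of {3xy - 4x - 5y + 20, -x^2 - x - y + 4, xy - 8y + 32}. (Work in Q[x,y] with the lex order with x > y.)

{(0, 4)}

Compute a lex Gröbner basis by Buchberger's algorithm.
f_1 = 3xy - 4x - 5y + 20, LT = xy.
f_2 = -x^2 - x - y + 4, LT = x^2.
f_3 = xy - 8y + 32, LT = xy.

S(f_1,f_2): lcm = x^2y. S = -4/3x^2 - 8/3xy + 20/3x - y^2 + 4y.
  leading term x^2: subtract (4/3)·f_2 from -4/3x^2 - 8/3xy + 20/3x - y^2 + 4y → -8/3xy + 8x - y^2 + 16/3y - 16/3
  leading term xy: subtract (-8/9)·f_1 from -8/3xy + 8x - y^2 + 16/3y - 16/3 → 40/9x - y^2 + 8/9y + 112/9
  leading term x: no divisor's leading term divides it; move 40/9x to the remainder.
  leading term y^2: no divisor's leading term divides it; move -y^2 to the remainder.
  leading term y: no divisor's leading term divides it; move 8/9y to the remainder.
  leading term 1: no divisor's leading term divides it; move 112/9 to the remainder.
  remainder 40/9x - y^2 + 8/9y + 112/9 ≠ 0; add h_4 = 40/9x - y^2 + 8/9y + 112/9 to the basis.

S(f_1,f_3): lcm = xy. S = -4/3x + 19/3y - 76/3.
  leading term x: subtract (-3/10)·h_4 from -4/3x + 19/3y - 76/3 → -3/10y^2 + 33/5y - 108/5
  leading term y^2: no divisor's leading term divides it; move -3/10y^2 to the remainder.
  leading term y: no divisor's leading term divides it; move 33/5y to the remainder.
  leading term 1: no divisor's leading term divides it; move -108/5 to the remainder.
  remainder -3/10y^2 + 33/5y - 108/5 ≠ 0; add h_5 = -3/10y^2 + 33/5y - 108/5 to the basis.

S(f_2,f_3): lcm = x^2y. S = 9xy - 32x + y^2 - 4y.
  leading term xy: subtract (3)·f_1 from 9xy - 32x + y^2 - 4y → -20x + y^2 + 11y - 60
  leading term x: subtract (-9/2)·h_4 from -20x + y^2 + 11y - 60 → -7/2y^2 + 15y - 4
  leading term y^2: subtract (35/3)·h_5 from -7/2y^2 + 15y - 4 → -62y + 248
  leading term y: no divisor's leading term divides it; move -62y to the remainder.
  leading term 1: no divisor's leading term divides it; move 248 to the remainder.
  remainder -62y + 248 ≠ 0; add h_6 = -62y + 248 to the basis.

The other S-polynomials (S(f_1,h_4), S(f_2,h_4), S(f_3,h_4), S(f_1,h_5), S(f_2,h_5), S(f_3,h_5), S(h_4,h_5), S(f_1,h_6), S(f_2,h_6), S(f_3,h_6), S(h_4,h_6), S(h_5,h_6)) all reduce to 0 modulo the current basis, so we have a Gröbner basis.
Inter-reduce: drop elements whose leading term is divisible by another's, tail-reduce, and make monic.
Reduced Gröbner basis: {x, y - 4}.

The lex basis is triangular: the last element involves only y. Solving y - 4 = 0 gives y ∈ {4}; substituting each value into the earlier elements determines the remaining variables.
  y = 4: the earlier basis element becomes x = 0, giving x = 0 — point (0, 4).
Substituting each solution back into the original system confirms all equations vanish.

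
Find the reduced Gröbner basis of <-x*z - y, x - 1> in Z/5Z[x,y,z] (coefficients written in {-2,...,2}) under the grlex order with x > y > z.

G = {x - 1, y + z}

f_1 = -x*z - y, LT = x*z.
f_2 = x - 1, LT = x.

S(f_1,f_2): lcm = x*z. S = y + z.
  leading term y: no divisor's leading term divides it; move y to the remainder.
  leading term z: no divisor's leading term divides it; move z to the remainder.
  remainder y + z ≠ 0; add g_3 = y + z to the basis.

The other S-polynomials (S(f_1,g_3), S(f_2,g_3)) all reduce to 0 modulo the current basis, so we have a Gröbner basis.
Inter-reduce: drop elements whose leading term is divisible by another's, tail-reduce, and make monic.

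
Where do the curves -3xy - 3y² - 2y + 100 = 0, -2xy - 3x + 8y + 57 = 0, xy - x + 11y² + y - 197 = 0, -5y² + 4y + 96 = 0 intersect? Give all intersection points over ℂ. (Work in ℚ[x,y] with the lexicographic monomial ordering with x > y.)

{(-5, -4)}

Compute a lex Gröbner basis by Buchberger's algorithm.
f_1 = -3xy - 3y² - 2y + 100, LT = xy.
f_2 = -2xy - 3x + 8y + 57, LT = xy.
f_3 = xy - x + 11y² + y - 197, LT = xy.
f_4 = -5y² + 4y + 96, LT = y².

S(f_1,f_2): lcm = xy. S = -3/2x + y² + 14/3y - 29/6.
  reduce S modulo (f_1, f_2, f_3, f_4):
  remainder -3/2x + 82/15y + 431/30 ≠ 0; add h_5 = -3/2x + 82/15y + 431/30 to the basis.

S(f_1,f_3): lcm = xy. S = x - 10y² - ⅓y + 491/3.
  reduce S modulo (f_1, f_2, f_3, f_4, h_5):
  remainder -211/45y - 844/45 ≠ 0; add h_6 = -211/45y - 844/45 to the basis.

The other S-polynomials (S(f_1,f_4), S(f_2,f_3), S(f_2,f_4), S(f_3,f_4), S(f_1,h_5), S(f_2,h_5), S(f_3,h_5), S(f_4,h_5), S(f_1,h_6), S(f_2,h_6), S(f_3,h_6), S(f_4,h_6), S(h_5,h_6)) all reduce to 0 modulo the current basis, so we have a Gröbner basis.
Inter-reduce: drop elements whose leading term is divisible by another's, tail-reduce, and make monic.
Reduced Gröbner basis: {x + 5, y + 4}.

The lex basis is triangular: the last element involves only y. Solving y + 4 = 0 gives y ∈ {-4}; substituting each value into the earlier elements determines the remaining variables.
  y = -4: the earlier basis element becomes x + 5 = 0, giving x = -5 — point (-5, -4).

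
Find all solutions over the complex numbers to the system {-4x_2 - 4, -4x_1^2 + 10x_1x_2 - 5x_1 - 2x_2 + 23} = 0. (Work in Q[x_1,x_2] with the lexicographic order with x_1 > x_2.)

{(-5, -1), (5/4, -1)}

Compute a lex Gröbner basis by Buchberger's algorithm.
f_1 = -4x_2 - 4, LT = x_2.
f_2 = -4x_1^2 + 10x_1x_2 - 5x_1 - 2x_2 + 23, LT = x_1^2.

S(f_1,f_2): leading monomials are coprime, so the S-polynomial reduces to 0 (Buchberger's first criterion).
Every S-polynomial of the final basis reduces to 0, so we have a Gröbner basis.
Inter-reduce: drop elements whose leading term is divisible by another's, tail-reduce, and make monic.
Reduced Gröbner basis: {x_1^2 + 15/4x_1 - 25/4, x_2 + 1}.

A lex Gröbner basis eliminates variables successively. Here x_2 + 1 depends only on x_2, with roots {-1}; lifting each root through the earlier basis elements recovers the full solutions.
  x_2 = -1: the earlier basis element becomes x_1^2 + 15/4x_1 - 25/4 = 0, giving x_1 = -5, 5/4 — points (-5, -1), (5/4, -1).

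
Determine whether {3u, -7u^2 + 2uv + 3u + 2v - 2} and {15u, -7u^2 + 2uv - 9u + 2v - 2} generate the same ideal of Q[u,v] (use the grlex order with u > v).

For a fixed monomial order, each ideal has a unique reduced Gröbner basis; comparing bases decides equality.
Buchberger on the first generating set:
f_1 = 3u, LT = u.
f_2 = -7u^2 + 2uv + 3u + 2v - 2, LT = u^2.

S(f_1,f_2): lcm = u^2. S = 2/7uv + 3/7u + 2/7v - 2/7.
  leading term uv: subtract (2/21v)·f_1 from 2/7uv + 3/7u + 2/7v - 2/7 → 3/7u + 2/7v - 2/7
  leading term u: subtract (1/7)·f_1 from 3/7u + 2/7v - 2/7 → 2/7v - 2/7
  leading term v: no divisor's leading term divides it; move 2/7v to the remainder.
  leading term 1: no divisor's leading term divides it; move -2/7 to the remainder.
  remainder 2/7v - 2/7 ≠ 0; add g_3 = 2/7v - 2/7 to the basis.

The other S-polynomials (S(f_1,g_3), S(f_2,g_3)) all reduce to 0 modulo the current basis, so we have a Gröbner basis.
Inter-reduce: drop elements whose leading term is divisible by another's, tail-reduce, and make monic.
Reduced Gröbner basis: {u, v - 1}.

Buchberger on the second generating set:
h_1 = 15u, LT = u.
h_2 = -7u^2 + 2uv - 9u + 2v - 2, LT = u^2.

S(h_1,h_2): lcm = u^2. S = 2/7uv - 9/7u + 2/7v - 2/7.
  leading term uv: subtract (2/105v)·h_1 from 2/7uv - 9/7u + 2/7v - 2/7 → -9/7u + 2/7v - 2/7
  leading term u: subtract (-3/35)·h_1 from -9/7u + 2/7v - 2/7 → 2/7v - 2/7
  leading term v: no divisor's leading term divides it; move 2/7v to the remainder.
  leading term 1: no divisor's leading term divides it; move -2/7 to the remainder.
  remainder 2/7v - 2/7 ≠ 0; add k_3 = 2/7v - 2/7 to the basis.

The other S-polynomials (S(h_1,k_3), S(h_2,k_3)) all reduce to 0 modulo the current basis, so we have a Gröbner basis.
Inter-reduce: drop elements whose leading term is divisible by another's, tail-reduce, and make monic.
Reduced Gröbner basis: {u, v - 1}.

The two bases agree; hence the ideals are identical.
The choice of monomial ordering does not affect the verdict — as long as both bases are computed under the same ordering, their equality decides ideal equality.

Yes, the ideals are equal.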